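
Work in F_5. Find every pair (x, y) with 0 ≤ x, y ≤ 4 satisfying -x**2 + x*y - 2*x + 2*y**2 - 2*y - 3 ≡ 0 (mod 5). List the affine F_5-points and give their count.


Affine F_5-points: {(1, 1), (1, 2), (3, 1), (4, 2)}; count = 4.

For each of the 25 pairs (x, y) ∈ F_5², evaluate f(x, y) mod 5. Record the zeros.
  x = 0: [0↦2, 1↦2, 2↦1, 3↦4, 4↦1]  zeros at y ∈ ∅
  x = 1: [0↦4, 1↦0, 2↦0, 3↦4, 4↦2]  zeros at y ∈ {1, 2}
  x = 2: [0↦4, 1↦1, 2↦2, 3↦2, 4↦1]  zeros at y ∈ ∅
  x = 3: [0↦2, 1↦0, 2↦2, 3↦3, 4↦3]  zeros at y ∈ {1}
  x = 4: [0↦3, 1↦2, 2↦0, 3↦2, 4↦3]  zeros at y ∈ {2}
Collecting zeros: affine points = {(1, 1), (1, 2), (3, 1), (4, 2)}.
Total count |C(F_5)_aff| = 4.


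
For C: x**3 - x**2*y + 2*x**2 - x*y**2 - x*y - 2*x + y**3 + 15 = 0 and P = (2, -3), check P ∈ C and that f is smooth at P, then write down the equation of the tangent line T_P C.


Tangent line at P: 24*x + 33*y + 51 = 0.

Step 1: f(2, -3) = 0, so P lies on C.
Step 2: partial derivatives
  f_x(x, y) = 3*x**2 - 2*x*y + 4*x - y**2 - y - 2, f_y(x, y) = -x**2 - 2*x*y - x + 3*y**2.
  f_x(P) = 24, f_y(P) = 33 (gradient nonzero, so P is smooth).
Step 3: tangent line at P: 24·(x − 2) + 33·(y − -3) = 0.
Expanding: 24*x + 33*y + 51 = 0.


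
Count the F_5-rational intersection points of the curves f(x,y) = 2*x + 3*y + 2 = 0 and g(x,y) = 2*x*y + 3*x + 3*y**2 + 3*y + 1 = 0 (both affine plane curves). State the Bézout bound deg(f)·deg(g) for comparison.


Common zeros: {(2, 3)}; count = 1; Bézout bound = 2.

deg(f) = 1, deg(g) = 2, so Bézout bound = 2.
Scan x ∈ F_5. For each x, list the y ∈ F_5 with f(x, y) ≡ 0 and those with g(x, y) ≡ 0 (mod 5); the common zeros in that column are the intersection.
  x = 0: f ≡ 0 at y ∈ {1}; g ≡ 0 at y ∈ ∅; common: ∅.
  x = 1: f ≡ 0 at y ∈ {2}; g ≡ 0 at y ∈ ∅; common: ∅.
  x = 2: f ≡ 0 at y ∈ {3}; g ≡ 0 at y ∈ {3}; common: {3}.
  x = 3: f ≡ 0 at y ∈ {4}; g ≡ 0 at y ∈ {0, 2}; common: ∅.
  x = 4: f ≡ 0 at y ∈ {0}; g ≡ 0 at y ∈ {4}; common: ∅.
Collecting: common zeros = {(2, 3)}, so the count is 1.
Comparison with the Bézout bound: 1 ≤ 2 = deg(f)·deg(g), as expected for curves with no common component (the affine F_5-count falls short of the bound because intersections may lie at infinity, over extension fields, or carry multiplicity).


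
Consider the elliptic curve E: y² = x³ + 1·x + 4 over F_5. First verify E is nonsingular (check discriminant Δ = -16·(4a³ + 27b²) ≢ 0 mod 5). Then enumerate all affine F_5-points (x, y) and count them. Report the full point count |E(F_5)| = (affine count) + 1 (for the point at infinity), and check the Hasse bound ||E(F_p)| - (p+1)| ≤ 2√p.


Affine points = {(0, 2), (0, 3), (1, 1), (1, 4), (2, 2), (2, 3), (3, 2), (3, 3)}; affine count = 8; |E(F_5)| = 9.

Discriminant check: Δ ∝ 4a³ + 27b² = 4·1³ + 27·4² = 4·1 + 27·16 ≡ 1 (mod 5). Nonzero ⇒ E is nonsingular.
For each x ∈ F_5, compute rhs = x³ + 1·x + 4 mod 5, then count y ∈ F_5 with y² ≡ rhs.
  x = 0: rhs = 4, matching y values: 2, 3 (2 points).
  x = 1: rhs = 1, matching y values: 1, 4 (2 points).
  x = 2: rhs = 4, matching y values: 2, 3 (2 points).
  x = 3: rhs = 4, matching y values: 2, 3 (2 points).
  x = 4: rhs = 2, matching y values: none (0 points).
Total affine count: 8.
Full point count |E(F_5)| = 8 + 1 = 9.
Hasse bound: |9 − (5+1)| = |3| = 3 ≤ 2√5 ≈ 4.4721 ✓.


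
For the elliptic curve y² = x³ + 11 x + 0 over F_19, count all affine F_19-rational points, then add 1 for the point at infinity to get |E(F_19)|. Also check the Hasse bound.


Affine points = {(0, 0), (2, 7), (2, 12), (5, 3), (5, 16), (6, 4), (6, 15), (8, 7), (8, 12), (9, 7), (9, 12), (12, 6), (12, 13), (15, 5), (15, 14), (16, 4), (16, 15), (18, 8), (18, 11)}; affine count = 19; |E(F_19)| = 20.

Discriminant check: Δ ∝ 4a³ + 27b² = 4·11³ + 27·0² = 4·1331 + 27·0 ≡ 4 (mod 19). Nonzero ⇒ E is nonsingular.
For each x ∈ F_19, compute rhs = x³ + 11·x + 0 mod 19, then count y ∈ F_19 with y² ≡ rhs.
  x = 0: rhs = 0, matching y values: 0 (1 points).
  x = 1: rhs = 12, matching y values: none (0 points).
  x = 2: rhs = 11, matching y values: 7, 12 (2 points).
  x = 3: rhs = 3, matching y values: none (0 points).
  x = 4: rhs = 13, matching y values: none (0 points).
  x = 5: rhs = 9, matching y values: 3, 16 (2 points).
  x = 6: rhs = 16, matching y values: 4, 15 (2 points).
  x = 7: rhs = 2, matching y values: none (0 points).
  x = 8: rhs = 11, matching y values: 7, 12 (2 points).
  x = 9: rhs = 11, matching y values: 7, 12 (2 points).
  x = 10: rhs = 8, matching y values: none (0 points).
  x = 11: rhs = 8, matching y values: none (0 points).
  x = 12: rhs = 17, matching y values: 6, 13 (2 points).
  x = 13: rhs = 3, matching y values: none (0 points).
  x = 14: rhs = 10, matching y values: none (0 points).
  x = 15: rhs = 6, matching y values: 5, 14 (2 points).
  x = 16: rhs = 16, matching y values: 4, 15 (2 points).
  x = 17: rhs = 8, matching y values: none (0 points).
  x = 18: rhs = 7, matching y values: 8, 11 (2 points).
Total affine count: 19.
Full point count |E(F_19)| = 19 + 1 = 20.
Hasse bound: |20 − (19+1)| = |0| = 0 ≤ 2√19 ≈ 8.7178 ✓.


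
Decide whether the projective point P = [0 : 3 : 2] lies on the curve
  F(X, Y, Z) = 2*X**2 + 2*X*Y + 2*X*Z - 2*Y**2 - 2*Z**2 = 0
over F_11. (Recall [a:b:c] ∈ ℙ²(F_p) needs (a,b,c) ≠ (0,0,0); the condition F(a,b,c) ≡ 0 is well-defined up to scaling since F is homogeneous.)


F(0,3,2) ≡ 7 (mod 11); P is NOT on the curve.

Evaluate F(0, 3, 2) term-by-term (mod 11).
  2*X**2 ↦ 2·0·1·1 = 0
  2*X*Y ↦ 2·0·3·1 = 0
  2*X*Z ↦ 2·0·1·2 = 0
  -2*Y**2 ↦ -2·1·9·1 = -18
  -2*Z**2 ↦ -2·1·1·4 = -8
Sum: F(0, 3, 2) = (0) + (0) + (0) + (-18) + (-8) = -26.
Reducing mod 11: -26 ≡ 7 (mod 11).
Since F(a, b, c) ≡ 7 ≠ 0 (mod 11), P does NOT lie on the curve.


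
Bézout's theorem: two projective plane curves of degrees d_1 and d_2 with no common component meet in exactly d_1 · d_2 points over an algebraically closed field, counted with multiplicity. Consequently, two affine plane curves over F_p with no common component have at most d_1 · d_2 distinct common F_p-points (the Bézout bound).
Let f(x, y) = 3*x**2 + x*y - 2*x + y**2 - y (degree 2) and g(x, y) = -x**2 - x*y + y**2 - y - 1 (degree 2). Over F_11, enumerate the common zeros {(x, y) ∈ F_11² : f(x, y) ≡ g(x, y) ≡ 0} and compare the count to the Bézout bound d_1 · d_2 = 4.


Common zeros: ∅; count = 0; Bézout bound = 4.

deg(f) = 2, deg(g) = 2, so Bézout bound = 4.
Scan x ∈ F_11. For each x, list the y ∈ F_11 with f(x, y) ≡ 0 and those with g(x, y) ≡ 0 (mod 11); the common zeros in that column are the intersection.
  x = 0: f ≡ 0 at y ∈ {0, 1}; g ≡ 0 at y ∈ {4, 8}; common: ∅.
  x = 1: f ≡ 0 at y ∈ ∅; g ≡ 0 at y ∈ {6, 7}; common: ∅.
  x = 2: f ≡ 0 at y ∈ ∅; g ≡ 0 at y ∈ ∅; common: ∅.
  x = 3: f ≡ 0 at y ∈ ∅; g ≡ 0 at y ∈ {7, 8}; common: ∅.
  x = 4: f ≡ 0 at y ∈ {1, 7}; g ≡ 0 at y ∈ {6, 10}; common: ∅.
  x = 5: f ≡ 0 at y ∈ {2, 5}; g ≡ 0 at y ∈ ∅; common: ∅.
  x = 6: f ≡ 0 at y ∈ {2, 4}; g ≡ 0 at y ∈ ∅; common: ∅.
  x = 7: f ≡ 0 at y ∈ ∅; g ≡ 0 at y ∈ {4}; common: ∅.
  x = 8: f ≡ 0 at y ∈ {0, 4}; g ≡ 0 at y ∈ {10}; common: ∅.
  x = 9: f ≡ 0 at y ∈ {7}; g ≡ 0 at y ∈ ∅; common: ∅.
  x = 10: f ≡ 0 at y ∈ ∅; g ≡ 0 at y ∈ ∅; common: ∅.
Collecting: common zeros = ∅, so the count is 0.
Comparison with the Bézout bound: 0 ≤ 4 = deg(f)·deg(g), as expected for curves with no common component (the affine F_11-count falls short of the bound because intersections may lie at infinity, over extension fields, or carry multiplicity).


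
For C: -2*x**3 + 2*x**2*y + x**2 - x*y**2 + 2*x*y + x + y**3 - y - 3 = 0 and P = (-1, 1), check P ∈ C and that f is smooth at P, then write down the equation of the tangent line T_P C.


Tangent line at P: -10*x + 4*y - 14 = 0.

Step 1: f(-1, 1) = 0, so P lies on C.
Step 2: partial derivatives
  f_x(x, y) = -6*x**2 + 4*x*y + 2*x - y**2 + 2*y + 1, f_y(x, y) = 2*x**2 - 2*x*y + 2*x + 3*y**2 - 1.
  f_x(P) = -10, f_y(P) = 4 (gradient nonzero, so P is smooth).
Step 3: tangent line at P: -10·(x − -1) + 4·(y − 1) = 0.
Expanding: -10*x + 4*y - 14 = 0.


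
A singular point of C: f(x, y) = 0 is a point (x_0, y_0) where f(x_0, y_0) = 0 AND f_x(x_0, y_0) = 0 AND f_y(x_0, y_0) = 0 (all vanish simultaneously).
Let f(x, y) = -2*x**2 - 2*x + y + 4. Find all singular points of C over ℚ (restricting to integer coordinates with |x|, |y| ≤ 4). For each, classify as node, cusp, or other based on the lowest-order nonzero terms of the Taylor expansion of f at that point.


No singular points in the scanned grid; C is smooth there.

Compute partial derivatives:
  f_x = -4*x - 2.
  f_y = 1.
f_y = 1 is a nonzero constant, so f_y never vanishes: no point (x, y) can satisfy f = f_x = f_y = 0. In particular no (x, y) ∈ {−4, ..., 4}² is singular; the curve is smooth.


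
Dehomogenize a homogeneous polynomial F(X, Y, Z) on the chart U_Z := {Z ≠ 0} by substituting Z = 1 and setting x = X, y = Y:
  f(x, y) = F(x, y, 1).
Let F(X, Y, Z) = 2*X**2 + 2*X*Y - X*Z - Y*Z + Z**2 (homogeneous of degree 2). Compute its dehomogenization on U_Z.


f(x, y) = 2*x**2 + 2*x*y - x - y + 1

On U_Z we set Z = 1. Each monomial c·X^i·Y^j·Z^k in F becomes c·x^i·y^j·1^k = c·x^i·y^j.
Substituting Z = 1: F(X, Y, 1) = 2*x**2 + 2*x*y - x - y + 1.
Note: deg(f) ≤ deg(F) = 2; strict inequality happens when F is divisible by Z (lost terms).


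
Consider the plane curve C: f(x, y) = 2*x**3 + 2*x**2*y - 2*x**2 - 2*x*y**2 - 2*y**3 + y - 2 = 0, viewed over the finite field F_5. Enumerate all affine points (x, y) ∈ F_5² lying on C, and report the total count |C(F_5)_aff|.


Affine F_5-points: {(1, 2), (1, 3), (1, 4), (2, 4), (3, 1), (4, 4)}; count = 6.

For each of the 25 pairs (x, y) ∈ F_5², evaluate f(x, y) mod 5. Record the zeros.
  x = 0: [0↦3, 1↦2, 2↦4, 3↦2, 4↦4]  zeros at y ∈ ∅
  x = 1: [0↦3, 1↦2, 2↦0, 3↦0, 4↦0]  zeros at y ∈ {2, 3, 4}
  x = 2: [0↦1, 1↦4, 2↦2, 3↦3, 4↦0]  zeros at y ∈ {4}
  x = 3: [0↦4, 1↦0, 2↦2, 3↦3, 4↦1]  zeros at y ∈ {1}
  x = 4: [0↦4, 1↦2, 2↦2, 3↦2, 4↦0]  zeros at y ∈ {4}
Collecting zeros: affine points = {(1, 2), (1, 3), (1, 4), (2, 4), (3, 1), (4, 4)}.
Total count |C(F_5)_aff| = 6.


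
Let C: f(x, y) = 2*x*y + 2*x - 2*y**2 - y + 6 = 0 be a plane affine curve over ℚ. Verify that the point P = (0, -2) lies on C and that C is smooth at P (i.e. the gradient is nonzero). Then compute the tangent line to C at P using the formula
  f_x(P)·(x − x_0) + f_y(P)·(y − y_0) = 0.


Tangent line at P: -2*x + 7*y + 14 = 0.

Step 1: f(0, -2) = 0, so P lies on C.
Step 2: partial derivatives
  f_x(x, y) = 2*y + 2, f_y(x, y) = 2*x - 4*y - 1.
  f_x(P) = -2, f_y(P) = 7 (gradient nonzero, so P is smooth).
Step 3: tangent line at P: -2·(x − 0) + 7·(y − -2) = 0.
Expanding: -2*x + 7*y + 14 = 0.


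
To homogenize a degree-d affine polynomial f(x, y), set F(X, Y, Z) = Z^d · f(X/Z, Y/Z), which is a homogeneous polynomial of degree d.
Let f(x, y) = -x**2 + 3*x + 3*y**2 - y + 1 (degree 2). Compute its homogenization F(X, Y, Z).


F(X, Y, Z) = -X**2 + 3*X*Z + 3*Y**2 - Y*Z + Z**2

deg(f) = 2.
Substitute x = X/Z, y = Y/Z into f, then multiply by Z^2.
  monomial -1·x^2·y^0 ↦ -1·X^2·Y^0·Z^0.
  monomial 3·x^1·y^0 ↦ 3·X^1·Y^0·Z^1.
  monomial 3·x^0·y^2 ↦ 3·X^0·Y^2·Z^0.
  monomial -1·x^0·y^1 ↦ -1·X^0·Y^1·Z^1.
  monomial 1·x^0·y^0 ↦ 1·X^0·Y^0·Z^2.
Collecting: F(X, Y, Z) = -X**2 + 3*X*Z + 3*Y**2 - Y*Z + Z**2.


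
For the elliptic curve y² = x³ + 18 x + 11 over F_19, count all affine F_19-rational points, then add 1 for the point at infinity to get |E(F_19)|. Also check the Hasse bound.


Affine points = {(0, 7), (0, 12), (1, 7), (1, 12), (2, 6), (2, 13), (3, 4), (3, 15), (5, 6), (5, 13), (7, 9), (7, 10), (9, 3), (9, 16), (11, 1), (11, 18), (12, 6), (12, 13), (14, 9), (14, 10), (16, 5), (16, 14), (17, 9), (17, 10), (18, 7), (18, 12)}; affine count = 26; |E(F_19)| = 27.

Discriminant check: Δ ∝ 4a³ + 27b² = 4·18³ + 27·11² = 4·5832 + 27·121 ≡ 14 (mod 19). Nonzero ⇒ E is nonsingular.
For each x ∈ F_19, compute rhs = x³ + 18·x + 11 mod 19, then count y ∈ F_19 with y² ≡ rhs.
  x = 0: rhs = 11, matching y values: 7, 12 (2 points).
  x = 1: rhs = 11, matching y values: 7, 12 (2 points).
  x = 2: rhs = 17, matching y values: 6, 13 (2 points).
  x = 3: rhs = 16, matching y values: 4, 15 (2 points).
  x = 4: rhs = 14, matching y values: none (0 points).
  x = 5: rhs = 17, matching y values: 6, 13 (2 points).
  x = 6: rhs = 12, matching y values: none (0 points).
  x = 7: rhs = 5, matching y values: 9, 10 (2 points).
  x = 8: rhs = 2, matching y values: none (0 points).
  x = 9: rhs = 9, matching y values: 3, 16 (2 points).
  x = 10: rhs = 13, matching y values: none (0 points).
  x = 11: rhs = 1, matching y values: 1, 18 (2 points).
  x = 12: rhs = 17, matching y values: 6, 13 (2 points).
  x = 13: rhs = 10, matching y values: none (0 points).
  x = 14: rhs = 5, matching y values: 9, 10 (2 points).
  x = 15: rhs = 8, matching y values: none (0 points).
  x = 16: rhs = 6, matching y values: 5, 14 (2 points).
  x = 17: rhs = 5, matching y values: 9, 10 (2 points).
  x = 18: rhs = 11, matching y values: 7, 12 (2 points).
Total affine count: 26.
Full point count |E(F_19)| = 26 + 1 = 27.
Hasse bound: |27 − (19+1)| = |7| = 7 ≤ 2√19 ≈ 8.7178 ✓.


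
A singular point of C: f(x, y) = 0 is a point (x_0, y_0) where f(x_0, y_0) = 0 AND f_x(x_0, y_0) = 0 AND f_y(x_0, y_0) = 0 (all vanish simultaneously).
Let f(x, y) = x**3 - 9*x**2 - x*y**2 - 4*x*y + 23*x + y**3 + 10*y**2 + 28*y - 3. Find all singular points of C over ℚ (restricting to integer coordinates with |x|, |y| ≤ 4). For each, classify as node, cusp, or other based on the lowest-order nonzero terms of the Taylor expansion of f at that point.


Singular points: {(3, -2)}; classification: cusp.

Compute partial derivatives:
  f_x = 3*x**2 - 18*x - y**2 - 4*y + 23.
  f_y = -2*x*y - 4*x + 3*y**2 + 20*y + 28.
Scan x_0 ∈ {−4, ..., 4}. For each x_0, f_y(x_0, y) is a polynomial in y; find its integer roots y ∈ {−4, ..., 4}, then test f_x and f at those candidates.
  x = -4: f_y(-4, y) = 3*y**2 + 28*y + 44; vanishes at y ∈ {-2}. (-4, -2): f_x = 147 ≠ 0.
  x = -3: f_y(-3, y) = 3*y**2 + 26*y + 40; vanishes at y ∈ {-2}. (-3, -2): f_x = 108 ≠ 0.
  x = -2: f_y(-2, y) = 3*y**2 + 24*y + 36; vanishes at y ∈ {-2}. (-2, -2): f_x = 75 ≠ 0.
  x = -1: f_y(-1, y) = 3*y**2 + 22*y + 32; vanishes at y ∈ {-2}. (-1, -2): f_x = 48 ≠ 0.
  x = 0: f_y(0, y) = 3*y**2 + 20*y + 28; vanishes at y ∈ {-2}. (0, -2): f_x = 27 ≠ 0.
  x = 1: f_y(1, y) = 3*y**2 + 18*y + 24; vanishes at y ∈ {-4, -2}. (1, -4): f_x = 8 ≠ 0; (1, -2): f_x = 12 ≠ 0.
  x = 2: f_y(2, y) = 3*y**2 + 16*y + 20; vanishes at y ∈ {-2}. (2, -2): f_x = 3 ≠ 0.
  x = 3: f_y(3, y) = 3*y**2 + 14*y + 16; vanishes at y ∈ {-2}. (3, -2): f_x = 0, f = 0 — SINGULAR.
  x = 4: f_y(4, y) = 3*y**2 + 12*y + 12; vanishes at y ∈ {-2}. (4, -2): f_x = 3 ≠ 0.
Only singular point on the grid: (3, -2).
Classify: substitute x = 3 + u, y = -2 + v and expand: f = u**3 - u*v**2 + v**3 + v**2.
No constant or linear terms (consistent with a singular point). Quadratic part: v**2. Cubic part: u**3 - u*v**2 + v**3.
The quadratic part v**2 is a perfect square, so there is a single (double) tangent line v = 0, i.e. y = -2. Restricting the cubic part to that line (v = 0) leaves u**3 ≠ 0, so f is not divisible by v and the branch is v² ≈ -u**3 to lowest order — this is a cusp.
Classification: cusp.


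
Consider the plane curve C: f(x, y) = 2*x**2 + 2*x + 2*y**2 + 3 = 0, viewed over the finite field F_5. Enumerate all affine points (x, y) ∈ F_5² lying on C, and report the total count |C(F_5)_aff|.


Affine F_5-points: {(0, 1), (0, 4), (1, 2), (1, 3), (2, 0), (3, 2), (3, 3), (4, 1), (4, 4)}; count = 9.

For each of the 25 pairs (x, y) ∈ F_5², evaluate f(x, y) mod 5. Record the zeros.
  x = 0: [0↦3, 1↦0, 2↦1, 3↦1, 4↦0]  zeros at y ∈ {1, 4}
  x = 1: [0↦2, 1↦4, 2↦0, 3↦0, 4↦4]  zeros at y ∈ {2, 3}
  x = 2: [0↦0, 1↦2, 2↦3, 3↦3, 4↦2]  zeros at y ∈ {0}
  x = 3: [0↦2, 1↦4, 2↦0, 3↦0, 4↦4]  zeros at y ∈ {2, 3}
  x = 4: [0↦3, 1↦0, 2↦1, 3↦1, 4↦0]  zeros at y ∈ {1, 4}
Collecting zeros: affine points = {(0, 1), (0, 4), (1, 2), (1, 3), (2, 0), (3, 2), (3, 3), (4, 1), (4, 4)}.
Total count |C(F_5)_aff| = 9.


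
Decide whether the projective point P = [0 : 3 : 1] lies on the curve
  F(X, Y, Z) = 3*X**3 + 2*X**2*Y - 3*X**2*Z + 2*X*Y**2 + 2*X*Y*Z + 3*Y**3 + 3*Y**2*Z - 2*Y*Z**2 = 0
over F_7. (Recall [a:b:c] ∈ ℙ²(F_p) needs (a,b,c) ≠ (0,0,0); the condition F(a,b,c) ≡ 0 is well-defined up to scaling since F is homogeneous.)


F(0,3,1) ≡ 4 (mod 7); P is NOT on the curve.

Evaluate F(0, 3, 1) term-by-term (mod 7).
  3*X**3 ↦ 3·0·1·1 = 0
  2*X**2*Y ↦ 2·0·3·1 = 0
  -3*X**2*Z ↦ -3·0·1·1 = 0
  2*X*Y**2 ↦ 2·0·9·1 = 0
  2*X*Y*Z ↦ 2·0·3·1 = 0
  3*Y**3 ↦ 3·1·27·1 = 81
  3*Y**2*Z ↦ 3·1·9·1 = 27
  -2*Y*Z**2 ↦ -2·1·3·1 = -6
Sum: F(0, 3, 1) = (0) + (0) + (0) + (0) + (0) + (81) + (27) + (-6) = 102.
Reducing mod 7: 102 ≡ 4 (mod 7).
Since F(a, b, c) ≡ 4 ≠ 0 (mod 7), P does NOT lie on the curve.


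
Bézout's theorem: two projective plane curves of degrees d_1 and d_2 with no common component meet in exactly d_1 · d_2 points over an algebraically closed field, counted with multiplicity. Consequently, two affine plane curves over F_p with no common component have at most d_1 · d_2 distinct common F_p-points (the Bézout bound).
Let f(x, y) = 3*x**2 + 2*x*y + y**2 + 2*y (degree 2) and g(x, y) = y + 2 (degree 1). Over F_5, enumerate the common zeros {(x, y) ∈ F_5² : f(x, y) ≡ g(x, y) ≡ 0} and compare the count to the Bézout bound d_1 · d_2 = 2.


Common zeros: {(0, 3), (3, 3)}; count = 2; Bézout bound = 2.

deg(f) = 2, deg(g) = 1, so Bézout bound = 2.
Scan x ∈ F_5. For each x, list the y ∈ F_5 with f(x, y) ≡ 0 and those with g(x, y) ≡ 0 (mod 5); the common zeros in that column are the intersection.
  x = 0: f ≡ 0 at y ∈ {0, 3}; g ≡ 0 at y ∈ {3}; common: {3}.
  x = 1: f ≡ 0 at y ∈ {2, 4}; g ≡ 0 at y ∈ {3}; common: ∅.
  x = 2: f ≡ 0 at y ∈ ∅; g ≡ 0 at y ∈ {3}; common: ∅.
  x = 3: f ≡ 0 at y ∈ {3, 4}; g ≡ 0 at y ∈ {3}; common: {3}.
  x = 4: f ≡ 0 at y ∈ ∅; g ≡ 0 at y ∈ {3}; common: ∅.
Collecting: common zeros = {(0, 3), (3, 3)}, so the count is 2.
Comparison with the Bézout bound: 2 ≤ 2 = deg(f)·deg(g), as expected for curves with no common component (the bound is attained).


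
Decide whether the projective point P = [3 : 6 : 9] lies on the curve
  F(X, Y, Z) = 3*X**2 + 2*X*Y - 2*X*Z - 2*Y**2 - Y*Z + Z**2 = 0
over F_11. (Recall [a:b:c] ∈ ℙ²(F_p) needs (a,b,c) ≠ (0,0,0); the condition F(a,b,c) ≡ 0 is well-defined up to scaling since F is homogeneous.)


F(3,6,9) ≡ 8 (mod 11); P is NOT on the curve.

Evaluate F(3, 6, 9) term-by-term (mod 11).
  3*X**2 ↦ 3·9·1·1 = 27
  2*X*Y ↦ 2·3·6·1 = 36
  -2*X*Z ↦ -2·3·1·9 = -54
  -2*Y**2 ↦ -2·1·36·1 = -72
  -Y*Z ↦ -1·1·6·9 = -54
  Z**2 ↦ 1·1·1·81 = 81
Sum: F(3, 6, 9) = (27) + (36) + (-54) + (-72) + (-54) + (81) = -36.
Reducing mod 11: -36 ≡ 8 (mod 11).
Since F(a, b, c) ≡ 8 ≠ 0 (mod 11), P does NOT lie on the curve.


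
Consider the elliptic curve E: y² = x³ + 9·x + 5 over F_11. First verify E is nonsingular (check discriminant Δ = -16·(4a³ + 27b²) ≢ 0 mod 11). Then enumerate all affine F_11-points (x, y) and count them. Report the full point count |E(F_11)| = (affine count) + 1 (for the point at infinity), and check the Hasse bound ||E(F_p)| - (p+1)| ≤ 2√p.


Affine points = {(0, 4), (0, 7), (1, 2), (1, 9), (2, 3), (2, 8), (3, 2), (3, 9), (6, 0), (7, 2), (7, 9), (9, 1), (9, 10)}; affine count = 13; |E(F_11)| = 14.

Discriminant check: Δ ∝ 4a³ + 27b² = 4·9³ + 27·5² = 4·729 + 27·25 ≡ 5 (mod 11). Nonzero ⇒ E is nonsingular.
For each x ∈ F_11, compute rhs = x³ + 9·x + 5 mod 11, then count y ∈ F_11 with y² ≡ rhs.
  x = 0: rhs = 5, matching y values: 4, 7 (2 points).
  x = 1: rhs = 4, matching y values: 2, 9 (2 points).
  x = 2: rhs = 9, matching y values: 3, 8 (2 points).
  x = 3: rhs = 4, matching y values: 2, 9 (2 points).
  x = 4: rhs = 6, matching y values: none (0 points).
  x = 5: rhs = 10, matching y values: none (0 points).
  x = 6: rhs = 0, matching y values: 0 (1 points).
  x = 7: rhs = 4, matching y values: 2, 9 (2 points).
  x = 8: rhs = 6, matching y values: none (0 points).
  x = 9: rhs = 1, matching y values: 1, 10 (2 points).
  x = 10: rhs = 6, matching y values: none (0 points).
Total affine count: 13.
Full point count |E(F_11)| = 13 + 1 = 14.
Hasse bound: |14 − (11+1)| = |2| = 2 ≤ 2√11 ≈ 6.6332 ✓.


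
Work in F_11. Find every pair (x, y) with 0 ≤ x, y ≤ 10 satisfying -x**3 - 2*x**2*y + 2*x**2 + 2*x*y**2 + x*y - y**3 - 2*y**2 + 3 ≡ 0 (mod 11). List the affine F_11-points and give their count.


Affine F_11-points: {(0, 1), (2, 8), (3, 4), (5, 1), (6, 1), (7, 0), (7, 6), (8, 8), (8, 9), (9, 2), (9, 6), (9, 8), (10, 3)}; count = 13.

For each of the 121 pairs (x, y) ∈ F_11², evaluate f(x, y) mod 11. Record the zeros.
  x = 0: [0↦3, 1↦0, 2↦9, 3↦2, 4↦6, 5↦4, 6↦1, 7↦2, 8↦1, 9↦3, 10↦2]  zeros at y ∈ {1}
  x = 1: [0↦4, 1↦2, 2↦5, 3↦7, 4↦2, 5↦6, 6↦2, 7↦6, 8↦1, 9↦3, 10↦6]  zeros at y ∈ ∅
  x = 2: [0↦3, 1↦9, 2↦2, 3↦9, 4↦2, 5↦8, 6↦10, 7↦2, 8↦0, 9↦9, 10↦1]  zeros at y ∈ {8}
  x = 3: [0↦5, 1↦4, 2↦5, 3↦2, 4↦0, 5↦4, 6↦8, 7↦6, 8↦3, 9↦4, 10↦3]  zeros at y ∈ {4}
  x = 4: [0↦4, 1↦3, 2↦8, 3↦2, 4↦1, 5↦10, 6↦1, 7↦1, 8↦4, 9↦4, 10↦6]  zeros at y ∈ ∅
  x = 5: [0↦5, 1↦0, 2↦5, 3↦3, 4↦10, 5↦9, 6↦5, 7↦3, 8↦8, 9↦3, 10↦4]  zeros at y ∈ {1}
  x = 6: [0↦2, 1↦0, 2↦1, 3↦10, 4↦10, 5↦6, 6↦3, 7↦6, 8↦9, 9↦6, 10↦2]  zeros at y ∈ {1}
  x = 7: [0↦0, 1↦8, 2↦1, 3↦6, 4↦6, 5↦6, 6↦0, 7↦4, 8↦1, 9↦7, 10↦5]  zeros at y ∈ {0, 6}
  x = 8: [0↦4, 1↦7, 2↦10, 3↦7, 4↦3, 5↦3, 6↦1, 7↦2, 8↦0, 9↦0, 10↦7]  zeros at y ∈ {8, 9}
  x = 9: [0↦8, 1↦2, 2↦0, 3↦7, 4↦6, 5↦2, 6↦0, 7↦5, 8↦0, 9↦1, 10↦2]  zeros at y ∈ {2, 6, 8}
  x = 10: [0↦6, 1↦9, 2↦9, 3↦0, 4↦9, 5↦8, 6↦2, 7↦7, 8↦6, 9↦4, 10↦6]  zeros at y ∈ {3}
Collecting zeros: affine points = {(0, 1), (2, 8), (3, 4), (5, 1), (6, 1), (7, 0), (7, 6), (8, 8), (8, 9), (9, 2), (9, 6), (9, 8), (10, 3)}.
Total count |C(F_11)_aff| = 13.


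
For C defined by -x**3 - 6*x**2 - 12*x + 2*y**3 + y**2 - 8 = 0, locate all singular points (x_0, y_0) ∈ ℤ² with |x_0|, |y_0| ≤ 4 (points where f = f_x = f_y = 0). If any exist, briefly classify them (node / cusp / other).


Singular points: {(-2, 0)}; classification: cusp.

Compute partial derivatives:
  f_x = -3*x**2 - 12*x - 12.
  f_y = 6*y**2 + 2*y.
Scan x_0 ∈ {−4, ..., 4}. For each x_0, f_y(x_0, y) is a polynomial in y; find its integer roots y ∈ {−4, ..., 4}, then test f_x and f at those candidates.
  x = -4: f_y(-4, y) = 6*y**2 + 2*y; vanishes at y ∈ {0}. (-4, 0): f_x = -12 ≠ 0.
  x = -3: f_y(-3, y) = 6*y**2 + 2*y; vanishes at y ∈ {0}. (-3, 0): f_x = -3 ≠ 0.
  x = -2: f_y(-2, y) = 6*y**2 + 2*y; vanishes at y ∈ {0}. (-2, 0): f_x = 0, f = 0 — SINGULAR.
  x = -1: f_y(-1, y) = 6*y**2 + 2*y; vanishes at y ∈ {0}. (-1, 0): f_x = -3 ≠ 0.
  x = 0: f_y(0, y) = 6*y**2 + 2*y; vanishes at y ∈ {0}. (0, 0): f_x = -12 ≠ 0.
  x = 1: f_y(1, y) = 6*y**2 + 2*y; vanishes at y ∈ {0}. (1, 0): f_x = -27 ≠ 0.
  x = 2: f_y(2, y) = 6*y**2 + 2*y; vanishes at y ∈ {0}. (2, 0): f_x = -48 ≠ 0.
  x = 3: f_y(3, y) = 6*y**2 + 2*y; vanishes at y ∈ {0}. (3, 0): f_x = -75 ≠ 0.
  x = 4: f_y(4, y) = 6*y**2 + 2*y; vanishes at y ∈ {0}. (4, 0): f_x = -108 ≠ 0.
Only singular point on the grid: (-2, 0).
Classify: substitute x = -2 + u, y = 0 + v and expand: f = -u**3 + 2*v**3 + v**2.
No constant or linear terms (consistent with a singular point). Quadratic part: v**2. Cubic part: -u**3 + 2*v**3.
The quadratic part v**2 is a perfect square, so there is a single (double) tangent line v = 0, i.e. y = 0. Restricting the cubic part to that line (v = 0) leaves -u**3 ≠ 0, so f is not divisible by v and the branch is v² ≈ u**3 to lowest order — this is a cusp.
Classification: cusp.


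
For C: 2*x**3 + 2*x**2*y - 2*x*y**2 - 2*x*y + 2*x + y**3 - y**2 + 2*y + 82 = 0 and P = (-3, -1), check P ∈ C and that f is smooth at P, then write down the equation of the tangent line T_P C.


Tangent line at P: 68*x + 19*y + 223 = 0.

Step 1: f(-3, -1) = 0, so P lies on C.
Step 2: partial derivatives
  f_x(x, y) = 6*x**2 + 4*x*y - 2*y**2 - 2*y + 2, f_y(x, y) = 2*x**2 - 4*x*y - 2*x + 3*y**2 - 2*y + 2.
  f_x(P) = 68, f_y(P) = 19 (gradient nonzero, so P is smooth).
Step 3: tangent line at P: 68·(x − -3) + 19·(y − -1) = 0.
Expanding: 68*x + 19*y + 223 = 0.


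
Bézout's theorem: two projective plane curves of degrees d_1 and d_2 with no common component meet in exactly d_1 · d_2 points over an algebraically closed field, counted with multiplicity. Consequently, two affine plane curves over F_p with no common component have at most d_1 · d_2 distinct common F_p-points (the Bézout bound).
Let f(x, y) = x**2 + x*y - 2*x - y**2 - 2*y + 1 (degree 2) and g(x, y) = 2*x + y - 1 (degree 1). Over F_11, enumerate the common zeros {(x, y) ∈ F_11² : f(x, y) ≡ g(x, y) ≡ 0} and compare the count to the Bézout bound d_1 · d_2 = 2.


Common zeros: {(1, 10), (7, 9)}; count = 2; Bézout bound = 2.

deg(f) = 2, deg(g) = 1, so Bézout bound = 2.
Scan x ∈ F_11. For each x, list the y ∈ F_11 with f(x, y) ≡ 0 and those with g(x, y) ≡ 0 (mod 11); the common zeros in that column are the intersection.
  x = 0: f ≡ 0 at y ∈ ∅; g ≡ 0 at y ∈ {1}; common: ∅.
  x = 1: f ≡ 0 at y ∈ {0, 10}; g ≡ 0 at y ∈ {10}; common: {10}.
  x = 2: f ≡ 0 at y ∈ {1, 10}; g ≡ 0 at y ∈ {8}; common: ∅.
  x = 3: f ≡ 0 at y ∈ ∅; g ≡ 0 at y ∈ {6}; common: ∅.
  x = 4: f ≡ 0 at y ∈ ∅; g ≡ 0 at y ∈ {4}; common: ∅.
  x = 5: f ≡ 0 at y ∈ ∅; g ≡ 0 at y ∈ {2}; common: ∅.
  x = 6: f ≡ 0 at y ∈ ∅; g ≡ 0 at y ∈ {0}; common: ∅.
  x = 7: f ≡ 0 at y ∈ {7, 9}; g ≡ 0 at y ∈ {9}; common: {9}.
  x = 8: f ≡ 0 at y ∈ {8, 9}; g ≡ 0 at y ∈ {7}; common: ∅.
  x = 9: f ≡ 0 at y ∈ ∅; g ≡ 0 at y ∈ {5}; common: ∅.
  x = 10: f ≡ 0 at y ∈ {1, 7}; g ≡ 0 at y ∈ {3}; common: ∅.
Collecting: common zeros = {(1, 10), (7, 9)}, so the count is 2.
Comparison with the Bézout bound: 2 ≤ 2 = deg(f)·deg(g), as expected for curves with no common component (the bound is attained).


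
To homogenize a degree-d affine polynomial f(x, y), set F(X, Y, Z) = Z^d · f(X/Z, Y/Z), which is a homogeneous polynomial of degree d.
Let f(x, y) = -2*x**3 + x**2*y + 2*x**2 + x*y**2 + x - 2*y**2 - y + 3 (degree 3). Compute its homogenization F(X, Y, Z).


F(X, Y, Z) = -2*X**3 + X**2*Y + 2*X**2*Z + X*Y**2 + X*Z**2 - 2*Y**2*Z - Y*Z**2 + 3*Z**3

deg(f) = 3.
Substitute x = X/Z, y = Y/Z into f, then multiply by Z^3.
  monomial -2·x^3·y^0 ↦ -2·X^3·Y^0·Z^0.
  monomial 1·x^2·y^1 ↦ 1·X^2·Y^1·Z^0.
  monomial 2·x^2·y^0 ↦ 2·X^2·Y^0·Z^1.
  monomial 1·x^1·y^2 ↦ 1·X^1·Y^2·Z^0.
  monomial 1·x^1·y^0 ↦ 1·X^1·Y^0·Z^2.
  monomial -2·x^0·y^2 ↦ -2·X^0·Y^2·Z^1.
  monomial -1·x^0·y^1 ↦ -1·X^0·Y^1·Z^2.
  monomial 3·x^0·y^0 ↦ 3·X^0·Y^0·Z^3.
Collecting: F(X, Y, Z) = -2*X**3 + X**2*Y + 2*X**2*Z + X*Y**2 + X*Z**2 - 2*Y**2*Z - Y*Z**2 + 3*Z**3.


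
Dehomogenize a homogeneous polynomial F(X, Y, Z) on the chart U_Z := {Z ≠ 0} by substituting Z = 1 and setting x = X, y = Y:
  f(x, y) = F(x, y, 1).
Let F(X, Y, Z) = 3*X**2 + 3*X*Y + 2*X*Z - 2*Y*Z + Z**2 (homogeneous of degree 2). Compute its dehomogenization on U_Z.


f(x, y) = 3*x**2 + 3*x*y + 2*x - 2*y + 1

On U_Z we set Z = 1. Each monomial c·X^i·Y^j·Z^k in F becomes c·x^i·y^j·1^k = c·x^i·y^j.
Substituting Z = 1: F(X, Y, 1) = 3*x**2 + 3*x*y + 2*x - 2*y + 1.
Note: deg(f) ≤ deg(F) = 2; strict inequality happens when F is divisible by Z (lost terms).


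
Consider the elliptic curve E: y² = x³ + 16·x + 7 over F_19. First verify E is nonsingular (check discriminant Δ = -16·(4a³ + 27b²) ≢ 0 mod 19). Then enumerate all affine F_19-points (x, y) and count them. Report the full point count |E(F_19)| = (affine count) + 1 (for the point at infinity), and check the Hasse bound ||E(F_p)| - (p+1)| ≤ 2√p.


Affine points = {(0, 8), (0, 11), (1, 9), (1, 10), (2, 3), (2, 16), (3, 5), (3, 14), (7, 5), (7, 14), (8, 1), (8, 18), (9, 5), (9, 14), (14, 7), (14, 12), (17, 9), (17, 10), (18, 3), (18, 16)}; affine count = 20; |E(F_19)| = 21.

Discriminant check: Δ ∝ 4a³ + 27b² = 4·16³ + 27·7² = 4·4096 + 27·49 ≡ 18 (mod 19). Nonzero ⇒ E is nonsingular.
For each x ∈ F_19, compute rhs = x³ + 16·x + 7 mod 19, then count y ∈ F_19 with y² ≡ rhs.
  x = 0: rhs = 7, matching y values: 8, 11 (2 points).
  x = 1: rhs = 5, matching y values: 9, 10 (2 points).
  x = 2: rhs = 9, matching y values: 3, 16 (2 points).
  x = 3: rhs = 6, matching y values: 5, 14 (2 points).
  x = 4: rhs = 2, matching y values: none (0 points).
  x = 5: rhs = 3, matching y values: none (0 points).
  x = 6: rhs = 15, matching y values: none (0 points).
  x = 7: rhs = 6, matching y values: 5, 14 (2 points).
  x = 8: rhs = 1, matching y values: 1, 18 (2 points).
  x = 9: rhs = 6, matching y values: 5, 14 (2 points).
  x = 10: rhs = 8, matching y values: none (0 points).
  x = 11: rhs = 13, matching y values: none (0 points).
  x = 12: rhs = 8, matching y values: none (0 points).
  x = 13: rhs = 18, matching y values: none (0 points).
  x = 14: rhs = 11, matching y values: 7, 12 (2 points).
  x = 15: rhs = 12, matching y values: none (0 points).
  x = 16: rhs = 8, matching y values: none (0 points).
  x = 17: rhs = 5, matching y values: 9, 10 (2 points).
  x = 18: rhs = 9, matching y values: 3, 16 (2 points).
Total affine count: 20.
Full point count |E(F_19)| = 20 + 1 = 21.
Hasse bound: |21 − (19+1)| = |1| = 1 ≤ 2√19 ≈ 8.7178 ✓.


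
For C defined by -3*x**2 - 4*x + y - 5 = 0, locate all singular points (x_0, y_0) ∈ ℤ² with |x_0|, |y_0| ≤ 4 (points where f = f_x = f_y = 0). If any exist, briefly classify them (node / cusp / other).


No singular points in the scanned grid; C is smooth there.

Compute partial derivatives:
  f_x = -6*x - 4.
  f_y = 1.
f_y = 1 is a nonzero constant, so f_y never vanishes: no point (x, y) can satisfy f = f_x = f_y = 0. In particular no (x, y) ∈ {−4, ..., 4}² is singular; the curve is smooth.


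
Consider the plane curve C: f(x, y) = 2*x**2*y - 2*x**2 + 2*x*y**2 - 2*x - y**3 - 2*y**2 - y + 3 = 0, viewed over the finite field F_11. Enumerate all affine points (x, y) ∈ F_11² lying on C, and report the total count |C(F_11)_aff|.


Affine F_11-points: {(1, 5), (3, 10), (4, 5), (7, 4), (8, 10), (10, 4)}; count = 6.

For each of the 121 pairs (x, y) ∈ F_11², evaluate f(x, y) mod 11. Record the zeros.
  x = 0: [0↦3, 1↦10, 2↦7, 3↦10, 4↦2, 5↦10, 6↦6, 7↦6, 8↦4, 9↦5, 10↦3]  zeros at y ∈ ∅
  x = 1: [0↦10, 1↦10, 2↦4, 3↦8, 4↦5, 5↦0, 6↦9, 7↦4, 8↦1, 9↦5, 10↦10]  zeros at y ∈ {5}
  x = 2: [0↦2, 1↦10, 2↦5, 3↦3, 4↦9, 5↦6, 6↦10, 7↦4, 8↦4, 9↦4, 10↦9]  zeros at y ∈ ∅
  x = 3: [0↦1, 1↦10, 2↦10, 3↦6, 4↦3, 5↦6, 6↦9, 7↦6, 8↦2, 9↦2, 10↦0]  zeros at y ∈ {10}
  x = 4: [0↦7, 1↦10, 2↦8, 3↦6, 4↦9, 5↦0, 6↦6, 7↦10, 8↦6, 9↦10, 10↦5]  zeros at y ∈ {5}
  x = 5: [0↦9, 1↦10, 2↦10, 3↦3, 4↦5, 5↦10, 6↦1, 7↦5, 8↦5, 9↦6, 10↦2]  zeros at y ∈ ∅
  x = 6: [0↦7, 1↦10, 2↦5, 3↦8, 4↦2, 5↦3, 6↦5, 7↦2, 8↦10, 9↦1, 10↦2]  zeros at y ∈ ∅
  x = 7: [0↦1, 1↦10, 2↦4, 3↦10, 4↦0, 5↦1, 6↦7, 7↦1, 8↦10, 9↦6, 10↦5]  zeros at y ∈ {4}
  x = 8: [0↦2, 1↦10, 2↦7, 3↦9, 4↦10, 5↦4, 6↦7, 7↦2, 8↦5, 9↦10, 10↦0]  zeros at y ∈ {10}
  x = 9: [0↦10, 1↦10, 2↦3, 3↦5, 4↦10, 5↦1, 6↦5, 7↦5, 8↦6, 9↦2, 10↦9]  zeros at y ∈ ∅
  x = 10: [0↦3, 1↦10, 2↦3, 3↦9, 4↦0, 5↦3, 6↦1, 7↦10, 8↦2, 9↦4, 10↦10]  zeros at y ∈ {4}
Collecting zeros: affine points = {(1, 5), (3, 10), (4, 5), (7, 4), (8, 10), (10, 4)}.
Total count |C(F_11)_aff| = 6.


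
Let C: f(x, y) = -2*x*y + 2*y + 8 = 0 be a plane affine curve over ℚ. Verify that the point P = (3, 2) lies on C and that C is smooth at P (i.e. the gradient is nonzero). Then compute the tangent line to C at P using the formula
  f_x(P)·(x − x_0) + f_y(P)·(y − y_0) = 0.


Tangent line at P: -4*x - 4*y + 20 = 0.

Step 1: f(3, 2) = 0, so P lies on C.
Step 2: partial derivatives
  f_x(x, y) = -2*y, f_y(x, y) = 2 - 2*x.
  f_x(P) = -4, f_y(P) = -4 (gradient nonzero, so P is smooth).
Step 3: tangent line at P: -4·(x − 3) + -4·(y − 2) = 0.
Expanding: -4*x - 4*y + 20 = 0.


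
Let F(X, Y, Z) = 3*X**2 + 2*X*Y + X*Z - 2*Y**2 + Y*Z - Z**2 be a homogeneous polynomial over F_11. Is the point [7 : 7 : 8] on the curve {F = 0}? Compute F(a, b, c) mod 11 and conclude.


F(7,7,8) ≡ 8 (mod 11); P is NOT on the curve.

Evaluate F(7, 7, 8) term-by-term (mod 11).
  3*X**2 ↦ 3·49·1·1 = 147
  2*X*Y ↦ 2·7·7·1 = 98
  X*Z ↦ 1·7·1·8 = 56
  -2*Y**2 ↦ -2·1·49·1 = -98
  Y*Z ↦ 1·1·7·8 = 56
  -Z**2 ↦ -1·1·1·64 = -64
Sum: F(7, 7, 8) = (147) + (98) + (56) + (-98) + (56) + (-64) = 195.
Reducing mod 11: 195 ≡ 8 (mod 11).
Since F(a, b, c) ≡ 8 ≠ 0 (mod 11), P does NOT lie on the curve.


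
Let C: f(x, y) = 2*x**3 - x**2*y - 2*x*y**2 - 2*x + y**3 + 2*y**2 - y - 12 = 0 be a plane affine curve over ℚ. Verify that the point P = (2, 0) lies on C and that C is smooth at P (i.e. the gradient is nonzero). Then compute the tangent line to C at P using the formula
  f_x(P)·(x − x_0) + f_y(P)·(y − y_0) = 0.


Tangent line at P: 22*x - 5*y - 44 = 0.

Step 1: f(2, 0) = 0, so P lies on C.
Step 2: partial derivatives
  f_x(x, y) = 6*x**2 - 2*x*y - 2*y**2 - 2, f_y(x, y) = -x**2 - 4*x*y + 3*y**2 + 4*y - 1.
  f_x(P) = 22, f_y(P) = -5 (gradient nonzero, so P is smooth).
Step 3: tangent line at P: 22·(x − 2) + -5·(y − 0) = 0.
Expanding: 22*x - 5*y - 44 = 0.


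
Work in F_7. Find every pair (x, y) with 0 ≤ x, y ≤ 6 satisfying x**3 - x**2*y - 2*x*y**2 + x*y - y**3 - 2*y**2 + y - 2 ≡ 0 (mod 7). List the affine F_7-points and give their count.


Affine F_7-points: {(2, 2), (5, 1), (6, 5)}; count = 3.

For each of the 49 pairs (x, y) ∈ F_7², evaluate f(x, y) mod 7. Record the zeros.
  x = 0: [0↦5, 1↦3, 2↦5, 3↦5, 4↦4, 5↦3, 6↦3]  zeros at y ∈ ∅
  x = 1: [0↦6, 1↦2, 2↦5, 3↦2, 4↦1, 5↦3, 6↦2]  zeros at y ∈ ∅
  x = 2: [0↦6, 1↦5, 2↦0, 3↦6, 4↦3, 5↦6, 6↦2]  zeros at y ∈ {2}
  x = 3: [0↦4, 1↦4, 2↦3, 3↦2, 4↦2, 5↦4, 6↦2]  zeros at y ∈ ∅
  x = 4: [0↦6, 1↦5, 2↦6, 3↦3, 4↦4, 5↦3, 6↦1]  zeros at y ∈ ∅
  x = 5: [0↦4, 1↦0, 2↦1, 3↦1, 4↦1, 5↦2, 6↦5]  zeros at y ∈ {1}
  x = 6: [0↦4, 1↦2, 2↦1, 3↦2, 4↦6, 5↦0, 6↦6]  zeros at y ∈ {5}
Collecting zeros: affine points = {(2, 2), (5, 1), (6, 5)}.
Total count |C(F_7)_aff| = 3.


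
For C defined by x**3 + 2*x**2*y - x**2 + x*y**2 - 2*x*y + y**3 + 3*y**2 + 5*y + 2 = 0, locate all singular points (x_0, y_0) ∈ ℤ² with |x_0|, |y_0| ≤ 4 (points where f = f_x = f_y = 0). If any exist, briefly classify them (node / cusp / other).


Singular points: {(1, -1)}; classification: cusp.

Compute partial derivatives:
  f_x = 3*x**2 + 4*x*y - 2*x + y**2 - 2*y.
  f_y = 2*x**2 + 2*x*y - 2*x + 3*y**2 + 6*y + 5.
Scan x_0 ∈ {−4, ..., 4}. For each x_0, f_y(x_0, y) is a polynomial in y; find its integer roots y ∈ {−4, ..., 4}, then test f_x and f at those candidates.
  x = -4: f_y(-4, y) = 3*y**2 - 2*y + 45; no integer root y with |y| ≤ 4.
  x = -3: f_y(-3, y) = 3*y**2 + 29; no integer root y with |y| ≤ 4.
  x = -2: f_y(-2, y) = 3*y**2 + 2*y + 17; no integer root y with |y| ≤ 4.
  x = -1: f_y(-1, y) = 3*y**2 + 4*y + 9; no integer root y with |y| ≤ 4.
  x = 0: f_y(0, y) = 3*y**2 + 6*y + 5; no integer root y with |y| ≤ 4.
  x = 1: f_y(1, y) = 3*y**2 + 8*y + 5; vanishes at y ∈ {-1}. (1, -1): f_x = 0, f = 0 — SINGULAR.
  x = 2: f_y(2, y) = 3*y**2 + 10*y + 9; no integer root y with |y| ≤ 4.
  x = 3: f_y(3, y) = 3*y**2 + 12*y + 17; no integer root y with |y| ≤ 4.
  x = 4: f_y(4, y) = 3*y**2 + 14*y + 29; no integer root y with |y| ≤ 4.
Only singular point on the grid: (1, -1).
Classify: substitute x = 1 + u, y = -1 + v and expand: f = u**3 + 2*u**2*v + u*v**2 + v**3 + v**2.
No constant or linear terms (consistent with a singular point). Quadratic part: v**2. Cubic part: u**3 + 2*u**2*v + u*v**2 + v**3.
The quadratic part v**2 is a perfect square, so there is a single (double) tangent line v = 0, i.e. y = -1. Restricting the cubic part to that line (v = 0) leaves u**3 ≠ 0, so f is not divisible by v and the branch is v² ≈ -u**3 to lowest order — this is a cusp.
Classification: cusp.


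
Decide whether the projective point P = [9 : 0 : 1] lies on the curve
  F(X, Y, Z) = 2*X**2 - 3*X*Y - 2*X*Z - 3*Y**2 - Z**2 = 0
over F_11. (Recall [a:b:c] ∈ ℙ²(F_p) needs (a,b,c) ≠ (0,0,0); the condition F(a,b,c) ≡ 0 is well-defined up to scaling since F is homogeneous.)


F(9,0,1) ≡ 0 (mod 11); P is on the curve.

Evaluate F(9, 0, 1) term-by-term (mod 11).
  2*X**2 ↦ 2·81·1·1 = 162
  -3*X*Y ↦ -3·9·0·1 = 0
  -2*X*Z ↦ -2·9·1·1 = -18
  -3*Y**2 ↦ -3·1·0·1 = 0
  -Z**2 ↦ -1·1·1·1 = -1
Sum: F(9, 0, 1) = (162) + (0) + (-18) + (0) + (-1) = 143.
Reducing mod 11: 143 ≡ 0 (mod 11).
Since F(a, b, c) ≡ 0 (mod 11), P lies on the curve.


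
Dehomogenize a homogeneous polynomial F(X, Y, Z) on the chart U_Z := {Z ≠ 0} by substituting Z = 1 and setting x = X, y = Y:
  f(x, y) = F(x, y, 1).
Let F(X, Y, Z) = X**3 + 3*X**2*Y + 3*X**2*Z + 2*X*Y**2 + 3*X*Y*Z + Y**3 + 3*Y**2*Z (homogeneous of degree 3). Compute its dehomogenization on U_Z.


f(x, y) = x**3 + 3*x**2*y + 3*x**2 + 2*x*y**2 + 3*x*y + y**3 + 3*y**2

On U_Z we set Z = 1. Each monomial c·X^i·Y^j·Z^k in F becomes c·x^i·y^j·1^k = c·x^i·y^j.
Substituting Z = 1: F(X, Y, 1) = x**3 + 3*x**2*y + 3*x**2 + 2*x*y**2 + 3*x*y + y**3 + 3*y**2.
Note: deg(f) ≤ deg(F) = 3; strict inequality happens when F is divisible by Z (lost terms).


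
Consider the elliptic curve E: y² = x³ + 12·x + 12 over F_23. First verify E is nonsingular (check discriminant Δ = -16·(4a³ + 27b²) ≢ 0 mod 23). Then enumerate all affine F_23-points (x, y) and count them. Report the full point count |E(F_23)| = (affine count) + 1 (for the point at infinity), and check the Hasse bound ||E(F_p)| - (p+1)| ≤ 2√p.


Affine points = {(0, 9), (0, 14), (1, 5), (1, 18), (3, 11), (3, 12), (4, 3), (4, 20), (5, 6), (5, 17), (6, 1), (6, 22), (7, 5), (7, 18), (11, 7), (11, 16), (14, 7), (14, 16), (15, 5), (15, 18), (17, 0), (20, 8), (20, 15), (21, 7), (21, 16)}; affine count = 25; |E(F_23)| = 26.

Discriminant check: Δ ∝ 4a³ + 27b² = 4·12³ + 27·12² = 4·1728 + 27·144 ≡ 13 (mod 23). Nonzero ⇒ E is nonsingular.
For each x ∈ F_23, compute rhs = x³ + 12·x + 12 mod 23, then count y ∈ F_23 with y² ≡ rhs.
  x = 0: rhs = 12, matching y values: 9, 14 (2 points).
  x = 1: rhs = 2, matching y values: 5, 18 (2 points).
  x = 2: rhs = 21, matching y values: none (0 points).
  x = 3: rhs = 6, matching y values: 11, 12 (2 points).
  x = 4: rhs = 9, matching y values: 3, 20 (2 points).
  x = 5: rhs = 13, matching y values: 6, 17 (2 points).
  x = 6: rhs = 1, matching y values: 1, 22 (2 points).
  x = 7: rhs = 2, matching y values: 5, 18 (2 points).
  x = 8: rhs = 22, matching y values: none (0 points).
  x = 9: rhs = 21, matching y values: none (0 points).
  x = 10: rhs = 5, matching y values: none (0 points).
  x = 11: rhs = 3, matching y values: 7, 16 (2 points).
  x = 12: rhs = 21, matching y values: none (0 points).
  x = 13: rhs = 19, matching y values: none (0 points).
  x = 14: rhs = 3, matching y values: 7, 16 (2 points).
  x = 15: rhs = 2, matching y values: 5, 18 (2 points).
  x = 16: rhs = 22, matching y values: none (0 points).
  x = 17: rhs = 0, matching y values: 0 (1 points).
  x = 18: rhs = 11, matching y values: none (0 points).
  x = 19: rhs = 15, matching y values: none (0 points).
  x = 20: rhs = 18, matching y values: 8, 15 (2 points).
  x = 21: rhs = 3, matching y values: 7, 16 (2 points).
  x = 22: rhs = 22, matching y values: none (0 points).
Total affine count: 25.
Full point count |E(F_23)| = 25 + 1 = 26.
Hasse bound: |26 − (23+1)| = |2| = 2 ≤ 2√23 ≈ 9.5917 ✓.
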